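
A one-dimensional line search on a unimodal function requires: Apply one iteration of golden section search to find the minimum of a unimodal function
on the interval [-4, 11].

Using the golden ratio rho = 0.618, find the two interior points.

Golden section search on [-4, 11].
Golden ratio rho = 0.618 (approx).
Interior points:
  x_1 = -4 + (1-0.618)*15 = 1.7300
  x_2 = -4 + 0.618*15 = 5.2700
Compare f(x_1) and f(x_2) to determine which subinterval to keep.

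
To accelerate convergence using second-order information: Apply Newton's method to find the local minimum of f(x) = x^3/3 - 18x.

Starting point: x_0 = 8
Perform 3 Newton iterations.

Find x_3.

f(x) = x^3/3 - 18x
f'(x) = x^2 - 18, f''(x) = 2x
Newton update: x_{n+1} = x_n - (x_n^2 - 18)/(2*x_n)
Step 1: x_0 = 8, f'=46, f''=16, x_1 = 41/8
Step 2: x_1 = 41/8, f'=529/64, f''=41/4, x_2 = 2833/656
Step 3: x_2 = 2833/656, f'=279841/430336, f''=2833/328, x_3 = 15771937/3716896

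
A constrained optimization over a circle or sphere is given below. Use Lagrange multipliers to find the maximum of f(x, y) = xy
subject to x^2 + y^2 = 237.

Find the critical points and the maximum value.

Lagrange conditions: y = 2*lambda*x and x = 2*lambda*y
If x = 0 then y = 0, violating the constraint, so x, y != 0.
Dividing: y/x = x/y => x^2 = y^2 => y = x or y = -x
Constraint: 2x^2 = 237 => x^2 = 237/2 => x = +/-sqrt(237/2)
Critical points: (sqrt(237/2), sqrt(237/2)), (-sqrt(237/2), -sqrt(237/2)), (sqrt(237/2), -sqrt(237/2)), (-sqrt(237/2), sqrt(237/2))
  y = x:  xy = x^2 = 237/2  at (sqrt(237/2), sqrt(237/2)) and (-sqrt(237/2), -sqrt(237/2))
  y = -x: xy = -x^2 = -237/2 at (sqrt(237/2), -sqrt(237/2)) and (-sqrt(237/2), sqrt(237/2))
Maximum xy = 237/2 at (sqrt(237/2), sqrt(237/2)) and (-sqrt(237/2), -sqrt(237/2))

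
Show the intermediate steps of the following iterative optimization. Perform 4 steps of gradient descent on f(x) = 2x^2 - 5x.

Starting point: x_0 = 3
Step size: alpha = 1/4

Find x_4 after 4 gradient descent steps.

f(x) = 2x^2 - 5x, f'(x) = 4x + (-5)
Step 1: f'(3) = 7, x_1 = 3 - 1/4 * 7 = 5/4
Step 2: f'(5/4) = 0, x_2 = 5/4 - 1/4 * 0 = 5/4
Step 3: f'(5/4) = 0, x_3 = 5/4 - 1/4 * 0 = 5/4
Step 4: f'(5/4) = 0, x_4 = 5/4 - 1/4 * 0 = 5/4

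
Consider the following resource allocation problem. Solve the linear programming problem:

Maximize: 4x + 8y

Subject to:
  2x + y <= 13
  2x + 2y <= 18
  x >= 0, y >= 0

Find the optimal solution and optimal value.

Feasible vertices: (0, 0), (0, 9), (4, 5), (13/2, 0)
Objective 4x + 8y at each:
  (0, 0): 0
  (0, 9): 72
  (4, 5): 56
  (13/2, 0): 26
Maximum is 72 at (0, 9).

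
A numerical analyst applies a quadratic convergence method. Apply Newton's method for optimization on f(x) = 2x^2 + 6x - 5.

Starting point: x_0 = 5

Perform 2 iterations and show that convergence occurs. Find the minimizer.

f(x) = 2x^2 + 6x - 5, f'(x) = 4x + (6), f''(x) = 4
Step 1: f'(5) = 26, x_1 = 5 - 26/4 = -3/2
Step 2: f'(-3/2) = 0, x_2 = -3/2 (converged)
Newton's method converges in 1 step for quadratics.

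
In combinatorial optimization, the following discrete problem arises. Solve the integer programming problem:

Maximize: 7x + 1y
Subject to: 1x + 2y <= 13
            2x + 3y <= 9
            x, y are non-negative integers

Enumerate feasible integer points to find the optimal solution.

Constraint 1: 1x + 2y <= 13
Constraint 2: 2x + 3y <= 9
Feasible x range (need y >= 0): 0 <= x <= min(13/1, 9/2) => x in {0, ..., 4}.
Enumerate feasible integer points row by row (the coefficient of y is 1 > 0, so for each x the largest feasible y gives the best value):
  x = 0: y <= min((13 - 1*0)/2, (9 - 2*0)/3) => y in {0, ..., 3}; best 7*0 + 1*3 = 3
  x = 1: y <= min((13 - 1*1)/2, (9 - 2*1)/3) => y in {0, ..., 2}; best 7*1 + 1*2 = 9
  x = 2: y <= min((13 - 1*2)/2, (9 - 2*2)/3) => y in {0, ..., 1}; best 7*2 + 1*1 = 15
  x = 3: y <= min((13 - 1*3)/2, (9 - 2*3)/3) => y in {0, ..., 1}; best 7*3 + 1*1 = 22
  x = 4: y <= min((13 - 1*4)/2, (9 - 2*4)/3) => y in {0}; best 7*4 + 1*0 = 28
The maximum 7x + 1y = 28 is achieved at x = 4, y = 0.
Check: 1*4 + 2*0 = 4 <= 13 and 2*4 + 3*0 = 8 <= 9.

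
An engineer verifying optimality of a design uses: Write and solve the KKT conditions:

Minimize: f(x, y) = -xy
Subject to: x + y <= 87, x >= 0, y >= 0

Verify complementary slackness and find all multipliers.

Problem: min -xy s.t. x + y <= 87 (multiplier lambda), x >= 0 (mu_x), y >= 0 (mu_y)
KKT stationarity: -y + lambda - mu_x = 0, -x + lambda - mu_y = 0, with lambda, mu_x, mu_y >= 0
Complementary slackness: lambda*(x + y - 87) = 0, mu_x*x = 0, mu_y*y = 0
If lambda = 0: y = -mu_x <= 0 and x = -mu_y <= 0 force x = y = 0 with f = 0; but x = y = 87/2 is feasible with f = -7569/4 < 0, so this is not the minimum. Hence lambda > 0 and x + y = 87.
Try x > 0, y > 0 (so mu_x = mu_y = 0): y = lambda, x = lambda => x = y = lambda
x + y = 87 => 2*lambda = 87 => lambda = 87/2
x* = y* = 87/2 > 0, consistent with mu_x = mu_y = 0.
(Any feasible point with x = 0 or y = 0 has f = 0 > -7569/4, so the minimum is not on those boundaries.)
min(-xy) = -7569/4 (i.e. max xy = 7569/4)
Multipliers: lambda = 87/2, mu_x = 0, mu_y = 0
Complementary slackness: lambda*(x + y - 87) = 87/2*(87/2 + 87/2 - 87) = 0, mu_x*x = 0*87/2 = 0, mu_y*y = 0*87/2 = 0. Satisfied.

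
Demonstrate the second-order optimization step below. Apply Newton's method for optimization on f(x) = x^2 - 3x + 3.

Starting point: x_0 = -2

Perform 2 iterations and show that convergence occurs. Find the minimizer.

f(x) = x^2 - 3x + 3, f'(x) = 2x + (-3), f''(x) = 2
Step 1: f'(-2) = -7, x_1 = -2 - -7/2 = 3/2
Step 2: f'(3/2) = 0, x_2 = 3/2 (converged)
Newton's method converges in 1 step for quadratics.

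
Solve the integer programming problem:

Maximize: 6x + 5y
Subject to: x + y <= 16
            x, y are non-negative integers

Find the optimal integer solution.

Objective: 6x + 5y, constraint: x + y <= 16
Coefficient of x is 6 >= coefficient of y is 5, so allocate the entire budget to x.
Optimal: x = 16, y = 0, value = 96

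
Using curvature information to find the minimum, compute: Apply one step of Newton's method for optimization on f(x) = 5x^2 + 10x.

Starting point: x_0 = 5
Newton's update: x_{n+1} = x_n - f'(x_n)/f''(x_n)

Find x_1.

f(x) = 5x^2 + 10x
f'(x) = 10x + (10), f''(x) = 10
Newton step: x_1 = x_0 - f'(x_0)/f''(x_0)
f'(5) = 60
x_1 = 5 - 60/10 = -1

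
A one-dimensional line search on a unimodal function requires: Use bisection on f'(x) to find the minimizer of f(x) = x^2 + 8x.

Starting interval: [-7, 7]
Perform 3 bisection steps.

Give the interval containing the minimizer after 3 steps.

Finding critical point of f(x) = x^2 + 8x using bisection on f'(x) = 2x + 8.
f'(x) = 0 when x = -4.
Starting interval: [-7, 7]
Step 1: mid = 0, f'(mid) = 8, new interval = [-7, 0]
Step 2: mid = -7/2, f'(mid) = 1, new interval = [-7, -7/2]
Step 3: mid = -21/4, f'(mid) = -5/2, new interval = [-21/4, -7/2]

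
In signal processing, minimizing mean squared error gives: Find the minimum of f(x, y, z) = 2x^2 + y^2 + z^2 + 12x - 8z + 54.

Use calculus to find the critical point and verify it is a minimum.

f(x,y,z) = 2x^2 + y^2 + z^2 + 12x - 8z + 54
df/dx = 4x + (12) = 0 => x = -3
df/dy = 2y + (0) = 0 => y = 0
df/dz = 2z + (-8) = 0 => z = 4
f(-3,0,4) = 2*(-3)^2 + 1*(0)^2 + 1*(4)^2 + 12*(-3) + -8*(4) + 54 = 20
Hessian is diagonal with entries 4, 2, 2 > 0, confirmed minimum.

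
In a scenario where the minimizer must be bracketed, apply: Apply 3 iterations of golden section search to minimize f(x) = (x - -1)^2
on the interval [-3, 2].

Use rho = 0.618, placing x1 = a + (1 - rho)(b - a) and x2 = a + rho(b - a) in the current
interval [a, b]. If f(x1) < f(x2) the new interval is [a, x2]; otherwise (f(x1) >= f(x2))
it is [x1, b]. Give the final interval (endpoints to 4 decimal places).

Golden section search for min of f(x) = (x - -1)^2 on [-3, 2].
Each step: x1 = a + (1 - rho)(b - a), x2 = a + rho(b - a); if f(x1) < f(x2) keep [a, x2], otherwise keep [x1, b].
Step 1: [-3.0000, 2.0000], x1=-1.0900 (f=0.0081), x2=0.0900 (f=1.1881); f(x1) < f(x2) => keep [-3.0000, 0.0900]
Step 2: [-3.0000, 0.0900], x1=-1.8196 (f=0.6718), x2=-1.0904 (f=0.0082); f(x1) > f(x2) => keep [-1.8196, 0.0900]
Step 3: [-1.8196, 0.0900], x1=-1.0901 (f=0.0081), x2=-0.6395 (f=0.1300); f(x1) < f(x2) => keep [-1.8196, -0.6395]
Final interval: [-1.8196, -0.6395]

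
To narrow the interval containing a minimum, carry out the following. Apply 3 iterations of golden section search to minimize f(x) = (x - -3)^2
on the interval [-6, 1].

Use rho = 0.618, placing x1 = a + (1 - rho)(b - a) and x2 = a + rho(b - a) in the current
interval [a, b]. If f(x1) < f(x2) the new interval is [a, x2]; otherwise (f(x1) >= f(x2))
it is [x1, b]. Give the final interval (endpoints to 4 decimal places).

Golden section search for min of f(x) = (x - -3)^2 on [-6, 1].
Each step: x1 = a + (1 - rho)(b - a), x2 = a + rho(b - a); if f(x1) < f(x2) keep [a, x2], otherwise keep [x1, b].
Step 1: [-6.0000, 1.0000], x1=-3.3260 (f=0.1063), x2=-1.6740 (f=1.7583); f(x1) < f(x2) => keep [-6.0000, -1.6740]
Step 2: [-6.0000, -1.6740], x1=-4.3475 (f=1.8157), x2=-3.3265 (f=0.1066); f(x1) > f(x2) => keep [-4.3475, -1.6740]
Step 3: [-4.3475, -1.6740], x1=-3.3262 (f=0.1064), x2=-2.6953 (f=0.0929); f(x1) > f(x2) => keep [-3.3262, -1.6740]
Final interval: [-3.3262, -1.6740]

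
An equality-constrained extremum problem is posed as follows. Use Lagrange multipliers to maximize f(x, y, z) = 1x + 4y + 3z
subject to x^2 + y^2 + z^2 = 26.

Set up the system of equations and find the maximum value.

Lagrange conditions: 1 = 2*lambda*x, 4 = 2*lambda*y, 3 = 2*lambda*z
So x:1 = y:4 = z:3, i.e. x = 1t, y = 4t, z = 3t
Constraint: t^2*(1^2 + 4^2 + 3^2) = 26
  t^2 * 26 = 26  =>  t = sqrt(1)
Maximum = 1*1t + 4*4t + 3*3t = 26*sqrt(1) = 26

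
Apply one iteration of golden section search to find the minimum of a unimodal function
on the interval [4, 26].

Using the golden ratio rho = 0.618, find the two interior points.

Golden section search on [4, 26].
Golden ratio rho = 0.618 (approx).
Interior points:
  x_1 = 4 + (1-0.618)*22 = 12.4040
  x_2 = 4 + 0.618*22 = 17.5960
Compare f(x_1) and f(x_2) to determine which subinterval to keep.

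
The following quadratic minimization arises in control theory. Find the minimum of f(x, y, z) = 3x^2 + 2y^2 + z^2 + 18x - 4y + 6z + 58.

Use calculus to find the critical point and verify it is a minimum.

f(x,y,z) = 3x^2 + 2y^2 + z^2 + 18x - 4y + 6z + 58
df/dx = 6x + (18) = 0 => x = -3
df/dy = 4y + (-4) = 0 => y = 1
df/dz = 2z + (6) = 0 => z = -3
f(-3,1,-3) = 3*(-3)^2 + 2*(1)^2 + 1*(-3)^2 + 18*(-3) + -4*(1) + 6*(-3) + 58 = 20
Hessian is diagonal with entries 6, 4, 2 > 0, confirmed minimum.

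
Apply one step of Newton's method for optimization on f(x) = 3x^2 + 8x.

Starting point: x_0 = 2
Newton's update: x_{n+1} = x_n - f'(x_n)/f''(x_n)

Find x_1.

f(x) = 3x^2 + 8x
f'(x) = 6x + (8), f''(x) = 6
Newton step: x_1 = x_0 - f'(x_0)/f''(x_0)
f'(2) = 20
x_1 = 2 - 20/6 = -4/3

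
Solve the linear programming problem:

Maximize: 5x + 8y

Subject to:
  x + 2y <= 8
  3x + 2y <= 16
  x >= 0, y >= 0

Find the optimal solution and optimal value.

Feasible vertices: (0, 0), (0, 4), (4, 2), (16/3, 0)
Objective 5x + 8y at each:
  (0, 0): 0
  (0, 4): 32
  (4, 2): 36
  (16/3, 0): 80/3
Maximum is 36 at (4, 2).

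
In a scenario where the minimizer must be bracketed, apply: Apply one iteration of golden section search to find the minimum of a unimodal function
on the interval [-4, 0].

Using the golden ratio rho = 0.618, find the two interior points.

Golden section search on [-4, 0].
Golden ratio rho = 0.618 (approx).
Interior points:
  x_1 = -4 + (1-0.618)*4 = -2.4720
  x_2 = -4 + 0.618*4 = -1.5280
Compare f(x_1) and f(x_2) to determine which subinterval to keep.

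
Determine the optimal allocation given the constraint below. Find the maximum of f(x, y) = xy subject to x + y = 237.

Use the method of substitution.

Substitute y = 237 - x into f(x,y) = xy:
g(x) = x(237 - x) = 237x - x^2
g'(x) = 237 - 2x = 0  =>  x = 237/2
y = 237 - 237/2 = 237/2
Maximum value = (237/2) * (237/2) = 56169/4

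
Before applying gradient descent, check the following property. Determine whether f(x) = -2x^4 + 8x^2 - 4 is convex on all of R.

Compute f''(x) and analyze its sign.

f(x) = -2x^4 + 8x^2 - 4
f'(x) = -8x^3 + 16x
f''(x) = -24x^2 + 16
f''(x) = -24x^2 + 16 -> -inf as |x| -> inf
Therefore, f is not globally convex on R.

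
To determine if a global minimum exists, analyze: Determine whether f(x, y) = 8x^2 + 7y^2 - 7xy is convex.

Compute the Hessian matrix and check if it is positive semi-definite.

f(x,y) = 8x^2 + 7y^2 - 7xy
Hessian H = [[16, -7], [-7, 14]]
trace(H) = 30, det(H) = 175
Eigenvalues: (30 +/- sqrt(200)) / 2 = 22.07, 7.929
Since both eigenvalues > 0, f is convex.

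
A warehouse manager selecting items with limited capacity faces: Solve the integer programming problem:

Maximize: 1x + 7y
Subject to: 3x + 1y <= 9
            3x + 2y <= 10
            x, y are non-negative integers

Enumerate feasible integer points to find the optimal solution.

Constraint 1: 3x + 1y <= 9
Constraint 2: 3x + 2y <= 10
Feasible x range (need y >= 0): 0 <= x <= min(9/3, 10/3) => x in {0, ..., 3}.
Enumerate feasible integer points row by row (the coefficient of y is 7 > 0, so for each x the largest feasible y gives the best value):
  x = 0: y <= min((9 - 3*0)/1, (10 - 3*0)/2) => y in {0, ..., 5}; best 1*0 + 7*5 = 35
  x = 1: y <= min((9 - 3*1)/1, (10 - 3*1)/2) => y in {0, ..., 3}; best 1*1 + 7*3 = 22
  x = 2: y <= min((9 - 3*2)/1, (10 - 3*2)/2) => y in {0, ..., 2}; best 1*2 + 7*2 = 16
  x = 3: y <= min((9 - 3*3)/1, (10 - 3*3)/2) => y in {0}; best 1*3 + 7*0 = 3
The maximum 1x + 7y = 35 is achieved at x = 0, y = 5.
Check: 3*0 + 1*5 = 5 <= 9 and 3*0 + 2*5 = 10 <= 10.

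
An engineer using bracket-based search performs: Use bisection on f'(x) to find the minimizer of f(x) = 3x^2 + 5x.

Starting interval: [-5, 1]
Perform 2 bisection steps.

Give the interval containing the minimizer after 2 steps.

Finding critical point of f(x) = 3x^2 + 5x using bisection on f'(x) = 6x + 5.
f'(x) = 0 when x = -5/6.
Starting interval: [-5, 1]
Step 1: mid = -2, f'(mid) = -7, new interval = [-2, 1]
Step 2: mid = -1/2, f'(mid) = 2, new interval = [-2, -1/2]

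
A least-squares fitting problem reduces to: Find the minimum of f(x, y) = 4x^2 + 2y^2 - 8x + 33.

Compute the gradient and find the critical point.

f(x,y) = 4x^2 + 2y^2 - 8x + 33
df/dx = 8x + (-8) = 0  =>  x = 1
df/dy = 4y + (0) = 0  =>  y = 0
f(1, 0) = 4*(1)^2 + 2*(0)^2 + -8*(1) + 33 = 29
Hessian is diagonal with entries 8, 4 > 0, so this is a minimum.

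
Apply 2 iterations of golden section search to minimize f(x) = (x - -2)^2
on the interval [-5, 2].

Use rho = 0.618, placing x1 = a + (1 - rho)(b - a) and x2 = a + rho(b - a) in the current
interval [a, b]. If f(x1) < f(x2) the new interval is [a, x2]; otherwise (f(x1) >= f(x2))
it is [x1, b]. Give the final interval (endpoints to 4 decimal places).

Golden section search for min of f(x) = (x - -2)^2 on [-5, 2].
Each step: x1 = a + (1 - rho)(b - a), x2 = a + rho(b - a); if f(x1) < f(x2) keep [a, x2], otherwise keep [x1, b].
Step 1: [-5.0000, 2.0000], x1=-2.3260 (f=0.1063), x2=-0.6740 (f=1.7583); f(x1) < f(x2) => keep [-5.0000, -0.6740]
Step 2: [-5.0000, -0.6740], x1=-3.3475 (f=1.8157), x2=-2.3265 (f=0.1066); f(x1) > f(x2) => keep [-3.3475, -0.6740]
Final interval: [-3.3475, -0.6740]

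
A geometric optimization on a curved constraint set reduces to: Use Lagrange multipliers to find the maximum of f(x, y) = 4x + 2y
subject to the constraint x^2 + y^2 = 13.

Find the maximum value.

Set up Lagrange conditions: grad f = lambda * grad g
  4 = 2*lambda*x
  2 = 2*lambda*y
From these: x/y = 4/2, so x = 4t, y = 2t for some t.
Substitute into constraint: (4t)^2 + (2t)^2 = 13
  t^2 * 20 = 13
  t = sqrt(13/20)
Maximum = 4*x + 2*y = (4^2 + 2^2)*t = 20 * sqrt(13/20) = sqrt(260)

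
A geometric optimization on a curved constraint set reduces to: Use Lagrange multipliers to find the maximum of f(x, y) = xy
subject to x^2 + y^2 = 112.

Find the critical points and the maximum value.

Lagrange conditions: y = 2*lambda*x and x = 2*lambda*y
If x = 0 then y = 0, violating the constraint, so x, y != 0.
Dividing: y/x = x/y => x^2 = y^2 => y = x or y = -x
Constraint: 2x^2 = 112 => x^2 = 56 => x = +/-sqrt(56)
Critical points: (sqrt(56), sqrt(56)), (-sqrt(56), -sqrt(56)), (sqrt(56), -sqrt(56)), (-sqrt(56), sqrt(56))
  y = x:  xy = x^2 = 56  at (sqrt(56), sqrt(56)) and (-sqrt(56), -sqrt(56))
  y = -x: xy = -x^2 = -56 at (sqrt(56), -sqrt(56)) and (-sqrt(56), sqrt(56))
Maximum xy = 56 at (sqrt(56), sqrt(56)) and (-sqrt(56), -sqrt(56))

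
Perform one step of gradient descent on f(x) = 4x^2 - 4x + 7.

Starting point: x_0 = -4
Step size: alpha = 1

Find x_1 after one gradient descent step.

f(x) = 4x^2 - 4x + 7
f'(x) = 8x - 4
f'(-4) = 8*-4 + (-4) = -36
x_1 = x_0 - alpha * f'(x_0) = -4 - 1 * -36 = 32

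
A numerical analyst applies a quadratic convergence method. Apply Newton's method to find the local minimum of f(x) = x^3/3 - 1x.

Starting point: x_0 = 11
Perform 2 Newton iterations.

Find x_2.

f(x) = x^3/3 - 1x
f'(x) = x^2 - 1, f''(x) = 2x
Newton update: x_{n+1} = x_n - (x_n^2 - 1)/(2*x_n)
Step 1: x_0 = 11, f'=120, f''=22, x_1 = 61/11
Step 2: x_1 = 61/11, f'=3600/121, f''=122/11, x_2 = 1921/671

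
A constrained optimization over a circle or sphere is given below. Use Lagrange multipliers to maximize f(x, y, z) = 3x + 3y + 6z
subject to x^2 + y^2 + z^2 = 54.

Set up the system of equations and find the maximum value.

Lagrange conditions: 3 = 2*lambda*x, 3 = 2*lambda*y, 6 = 2*lambda*z
So x:3 = y:3 = z:6, i.e. x = 3t, y = 3t, z = 6t
Constraint: t^2*(3^2 + 3^2 + 6^2) = 54
  t^2 * 54 = 54  =>  t = sqrt(1)
Maximum = 3*3t + 3*3t + 6*6t = 54*sqrt(1) = 54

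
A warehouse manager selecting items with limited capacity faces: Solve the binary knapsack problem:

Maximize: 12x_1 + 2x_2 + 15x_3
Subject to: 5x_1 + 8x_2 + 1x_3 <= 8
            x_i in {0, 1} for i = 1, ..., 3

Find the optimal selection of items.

Items: item 1 (v=12, w=5), item 2 (v=2, w=8), item 3 (v=15, w=1)
Capacity: 8
Checking all 8 subsets (w = total weight, v = total value):
  {}: w = 0, v = 0
  {1}: w = 5, v = 12
  {2}: w = 8, v = 2
  {3}: w = 1, v = 15
  {1, 2}: w = 13 > 8, infeasible
  {1, 3}: w = 6, v = 27
  {2, 3}: w = 9 > 8, infeasible
  {1, 2, 3}: w = 14 > 8, infeasible
Best feasible subset: items [1, 3]
Total weight: 6 <= 8, total value: 27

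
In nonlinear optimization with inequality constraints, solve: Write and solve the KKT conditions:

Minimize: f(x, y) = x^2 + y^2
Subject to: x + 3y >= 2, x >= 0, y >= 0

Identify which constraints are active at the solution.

KKT conditions for min x^2 + y^2 s.t. 1x + 3y >= 2, x >= 0, y >= 0:
Stationarity: 2x = mu*1 + mu_x, 2y = mu*3 + mu_y, with mu, mu_x, mu_y >= 0
Complementary slackness: mu*(x + 3y - 2) = 0, mu_x*x = 0, mu_y*y = 0
(0, 0) is infeasible (1*0 + 3*0 < 2), so if mu = 0 stationarity would force x = mu_x/2 >= 0, y = mu_y/2 >= 0 with mu_x*x = mu_y*y = 0, i.e. x = y = 0: contradiction. Hence mu > 0 and x + 3y = 2 is active.
Try x > 0, y > 0 (so mu_x = mu_y = 0): x = 1*mu/2, y = 3*mu/2
Substitute: 1*(1*mu/2) + 3*(3*mu/2) = 2
  mu*10/2 = 2 => mu = 2/5
x* = 1/5 > 0, y* = 3/5 > 0, consistent with mu_x = mu_y = 0.
f is convex and the constraints are linear, so this KKT point is the global minimum.
f* = 2/5
Active constraints: x + 3y >= 2 (holds with equality, mu = 2/5 > 0); x >= 0 and y >= 0 are inactive (mu_x = mu_y = 0).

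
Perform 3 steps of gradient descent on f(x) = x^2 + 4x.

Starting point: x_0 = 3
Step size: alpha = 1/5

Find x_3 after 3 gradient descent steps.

f(x) = x^2 + 4x, f'(x) = 2x + (4)
Step 1: f'(3) = 10, x_1 = 3 - 1/5 * 10 = 1
Step 2: f'(1) = 6, x_2 = 1 - 1/5 * 6 = -1/5
Step 3: f'(-1/5) = 18/5, x_3 = -1/5 - 1/5 * 18/5 = -23/25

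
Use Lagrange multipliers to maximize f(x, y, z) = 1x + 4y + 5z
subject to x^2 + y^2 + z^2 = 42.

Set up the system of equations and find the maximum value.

Lagrange conditions: 1 = 2*lambda*x, 4 = 2*lambda*y, 5 = 2*lambda*z
So x:1 = y:4 = z:5, i.e. x = 1t, y = 4t, z = 5t
Constraint: t^2*(1^2 + 4^2 + 5^2) = 42
  t^2 * 42 = 42  =>  t = sqrt(1)
Maximum = 1*1t + 4*4t + 5*5t = 42*sqrt(1) = 42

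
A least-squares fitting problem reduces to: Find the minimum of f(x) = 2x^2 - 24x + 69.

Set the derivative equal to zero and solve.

f(x) = 2x^2 - 24x + 69
f'(x) = 4x + (-24) = 0
x = 24/4 = 6
f(6) = -3
Since f''(x) = 4 > 0, this is a minimum.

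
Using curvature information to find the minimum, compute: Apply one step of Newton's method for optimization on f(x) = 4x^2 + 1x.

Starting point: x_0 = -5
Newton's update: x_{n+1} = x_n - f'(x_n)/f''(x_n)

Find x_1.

f(x) = 4x^2 + 1x
f'(x) = 8x + (1), f''(x) = 8
Newton step: x_1 = x_0 - f'(x_0)/f''(x_0)
f'(-5) = -39
x_1 = -5 - -39/8 = -1/8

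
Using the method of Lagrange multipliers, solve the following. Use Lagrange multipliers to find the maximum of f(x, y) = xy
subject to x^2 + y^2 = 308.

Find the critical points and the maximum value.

Lagrange conditions: y = 2*lambda*x and x = 2*lambda*y
If x = 0 then y = 0, violating the constraint, so x, y != 0.
Dividing: y/x = x/y => x^2 = y^2 => y = x or y = -x
Constraint: 2x^2 = 308 => x^2 = 154 => x = +/-sqrt(154)
Critical points: (sqrt(154), sqrt(154)), (-sqrt(154), -sqrt(154)), (sqrt(154), -sqrt(154)), (-sqrt(154), sqrt(154))
  y = x:  xy = x^2 = 154  at (sqrt(154), sqrt(154)) and (-sqrt(154), -sqrt(154))
  y = -x: xy = -x^2 = -154 at (sqrt(154), -sqrt(154)) and (-sqrt(154), sqrt(154))
Maximum xy = 154 at (sqrt(154), sqrt(154)) and (-sqrt(154), -sqrt(154))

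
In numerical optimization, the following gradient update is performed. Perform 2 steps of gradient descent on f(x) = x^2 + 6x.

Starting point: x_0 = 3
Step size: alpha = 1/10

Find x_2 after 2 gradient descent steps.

f(x) = x^2 + 6x, f'(x) = 2x + (6)
Step 1: f'(3) = 12, x_1 = 3 - 1/10 * 12 = 9/5
Step 2: f'(9/5) = 48/5, x_2 = 9/5 - 1/10 * 48/5 = 21/25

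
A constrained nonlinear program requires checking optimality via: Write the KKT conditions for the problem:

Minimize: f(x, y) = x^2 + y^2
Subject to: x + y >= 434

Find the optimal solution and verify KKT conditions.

KKT conditions for min x^2 + y^2 s.t. x + y >= 434:
Stationarity: 2x = mu, 2y = mu
So x = y = mu/2.
Complementary slackness: mu*(x + y - 434) = 0
Primal feasibility: x + y >= 434; dual feasibility: mu >= 0
If mu = 0 then x = y = 0, but 0 + 0 < 434 is infeasible, so the constraint is active.
Constraint active: x + y = 2*(mu/2) = 434 => mu = 434
x = y = 217, f = 94178
Verify: stationarity 2*217 = 434 = mu; primal 217 + 217 = 434 >= 434; dual mu = 434 >= 0; complementary slackness 434*(434 - 434) = 0. All KKT conditions hold.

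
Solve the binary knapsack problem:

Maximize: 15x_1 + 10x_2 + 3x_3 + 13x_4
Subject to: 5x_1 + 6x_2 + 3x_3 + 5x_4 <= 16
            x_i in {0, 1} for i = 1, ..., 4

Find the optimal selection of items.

Items: item 1 (v=15, w=5), item 2 (v=10, w=6), item 3 (v=3, w=3), item 4 (v=13, w=5)
Capacity: 16
Checking all 16 subsets (w = total weight, v = total value):
  {}: w = 0, v = 0
  {1}: w = 5, v = 15
  {2}: w = 6, v = 10
  {3}: w = 3, v = 3
  {4}: w = 5, v = 13
  {1, 2}: w = 11, v = 25
  {1, 3}: w = 8, v = 18
  {1, 4}: w = 10, v = 28
  {2, 3}: w = 9, v = 13
  {2, 4}: w = 11, v = 23
  {3, 4}: w = 8, v = 16
  {1, 2, 3}: w = 14, v = 28
  {1, 2, 4}: w = 16, v = 38
  {1, 3, 4}: w = 13, v = 31
  {2, 3, 4}: w = 14, v = 26
  {1, 2, 3, 4}: w = 19 > 16, infeasible
Best feasible subset: items [1, 2, 4]
Total weight: 16 <= 16, total value: 38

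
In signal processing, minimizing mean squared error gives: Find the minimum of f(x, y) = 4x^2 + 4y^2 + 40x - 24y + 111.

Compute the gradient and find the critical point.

f(x,y) = 4x^2 + 4y^2 + 40x - 24y + 111
df/dx = 8x + (40) = 0  =>  x = -5
df/dy = 8y + (-24) = 0  =>  y = 3
f(-5, 3) = 4*(-5)^2 + 4*(3)^2 + 40*(-5) + -24*(3) + 111 = -25
Hessian is diagonal with entries 8, 8 > 0, so this is a minimum.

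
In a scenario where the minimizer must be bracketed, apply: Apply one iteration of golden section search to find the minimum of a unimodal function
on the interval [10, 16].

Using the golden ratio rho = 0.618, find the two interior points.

Golden section search on [10, 16].
Golden ratio rho = 0.618 (approx).
Interior points:
  x_1 = 10 + (1-0.618)*6 = 12.2920
  x_2 = 10 + 0.618*6 = 13.7080
Compare f(x_1) and f(x_2) to determine which subinterval to keep.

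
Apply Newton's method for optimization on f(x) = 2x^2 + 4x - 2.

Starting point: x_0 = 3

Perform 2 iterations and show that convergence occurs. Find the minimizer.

f(x) = 2x^2 + 4x - 2, f'(x) = 4x + (4), f''(x) = 4
Step 1: f'(3) = 16, x_1 = 3 - 16/4 = -1
Step 2: f'(-1) = 0, x_2 = -1 (converged)
Newton's method converges in 1 step for quadratics.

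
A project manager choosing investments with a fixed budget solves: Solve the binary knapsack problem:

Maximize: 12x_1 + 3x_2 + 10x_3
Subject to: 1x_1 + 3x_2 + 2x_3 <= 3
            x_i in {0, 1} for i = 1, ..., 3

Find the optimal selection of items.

Items: item 1 (v=12, w=1), item 2 (v=3, w=3), item 3 (v=10, w=2)
Capacity: 3
Checking all 8 subsets (w = total weight, v = total value):
  {}: w = 0, v = 0
  {1}: w = 1, v = 12
  {2}: w = 3, v = 3
  {3}: w = 2, v = 10
  {1, 2}: w = 4 > 3, infeasible
  {1, 3}: w = 3, v = 22
  {2, 3}: w = 5 > 3, infeasible
  {1, 2, 3}: w = 6 > 3, infeasible
Best feasible subset: items [1, 3]
Total weight: 3 <= 3, total value: 22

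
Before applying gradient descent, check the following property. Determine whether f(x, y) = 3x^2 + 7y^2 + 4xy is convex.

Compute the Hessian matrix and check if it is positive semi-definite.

f(x,y) = 3x^2 + 7y^2 + 4xy
Hessian H = [[6, 4], [4, 14]]
trace(H) = 20, det(H) = 68
Eigenvalues: (20 +/- sqrt(128)) / 2 = 15.66, 4.343
Since both eigenvalues > 0, f is convex.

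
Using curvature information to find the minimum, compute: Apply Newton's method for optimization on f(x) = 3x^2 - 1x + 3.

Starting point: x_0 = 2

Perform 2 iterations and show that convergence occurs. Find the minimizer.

f(x) = 3x^2 - 1x + 3, f'(x) = 6x + (-1), f''(x) = 6
Step 1: f'(2) = 11, x_1 = 2 - 11/6 = 1/6
Step 2: f'(1/6) = 0, x_2 = 1/6 (converged)
Newton's method converges in 1 step for quadratics.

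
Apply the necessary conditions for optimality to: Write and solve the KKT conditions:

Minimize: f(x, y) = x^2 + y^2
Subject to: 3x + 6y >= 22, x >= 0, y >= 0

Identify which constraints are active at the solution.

KKT conditions for min x^2 + y^2 s.t. 3x + 6y >= 22, x >= 0, y >= 0:
Stationarity: 2x = mu*3 + mu_x, 2y = mu*6 + mu_y, with mu, mu_x, mu_y >= 0
Complementary slackness: mu*(3x + 6y - 22) = 0, mu_x*x = 0, mu_y*y = 0
(0, 0) is infeasible (3*0 + 6*0 < 22), so if mu = 0 stationarity would force x = mu_x/2 >= 0, y = mu_y/2 >= 0 with mu_x*x = mu_y*y = 0, i.e. x = y = 0: contradiction. Hence mu > 0 and 3x + 6y = 22 is active.
Try x > 0, y > 0 (so mu_x = mu_y = 0): x = 3*mu/2, y = 6*mu/2
Substitute: 3*(3*mu/2) + 6*(6*mu/2) = 22
  mu*45/2 = 22 => mu = 44/45
x* = 22/15 > 0, y* = 44/15 > 0, consistent with mu_x = mu_y = 0.
f is convex and the constraints are linear, so this KKT point is the global minimum.
f* = 484/45
Active constraints: 3x + 6y >= 22 (holds with equality, mu = 44/45 > 0); x >= 0 and y >= 0 are inactive (mu_x = mu_y = 0).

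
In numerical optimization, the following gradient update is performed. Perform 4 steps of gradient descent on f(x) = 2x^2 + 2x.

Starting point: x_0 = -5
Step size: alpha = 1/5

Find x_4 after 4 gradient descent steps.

f(x) = 2x^2 + 2x, f'(x) = 4x + (2)
Step 1: f'(-5) = -18, x_1 = -5 - 1/5 * -18 = -7/5
Step 2: f'(-7/5) = -18/5, x_2 = -7/5 - 1/5 * -18/5 = -17/25
Step 3: f'(-17/25) = -18/25, x_3 = -17/25 - 1/5 * -18/25 = -67/125
Step 4: f'(-67/125) = -18/125, x_4 = -67/125 - 1/5 * -18/125 = -317/625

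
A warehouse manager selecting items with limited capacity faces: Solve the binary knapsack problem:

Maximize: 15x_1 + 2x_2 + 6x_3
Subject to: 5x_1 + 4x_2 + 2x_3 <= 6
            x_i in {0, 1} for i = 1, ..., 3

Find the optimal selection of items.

Items: item 1 (v=15, w=5), item 2 (v=2, w=4), item 3 (v=6, w=2)
Capacity: 6
Checking all 8 subsets (w = total weight, v = total value):
  {}: w = 0, v = 0
  {1}: w = 5, v = 15
  {2}: w = 4, v = 2
  {3}: w = 2, v = 6
  {1, 2}: w = 9 > 6, infeasible
  {1, 3}: w = 7 > 6, infeasible
  {2, 3}: w = 6, v = 8
  {1, 2, 3}: w = 11 > 6, infeasible
Best feasible subset: items [1]
Total weight: 5 <= 6, total value: 15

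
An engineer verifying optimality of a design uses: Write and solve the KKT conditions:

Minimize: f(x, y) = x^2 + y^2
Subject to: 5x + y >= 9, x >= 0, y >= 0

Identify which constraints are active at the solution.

KKT conditions for min x^2 + y^2 s.t. 5x + 1y >= 9, x >= 0, y >= 0:
Stationarity: 2x = mu*5 + mu_x, 2y = mu*1 + mu_y, with mu, mu_x, mu_y >= 0
Complementary slackness: mu*(5x + y - 9) = 0, mu_x*x = 0, mu_y*y = 0
(0, 0) is infeasible (5*0 + 1*0 < 9), so if mu = 0 stationarity would force x = mu_x/2 >= 0, y = mu_y/2 >= 0 with mu_x*x = mu_y*y = 0, i.e. x = y = 0: contradiction. Hence mu > 0 and 5x + y = 9 is active.
Try x > 0, y > 0 (so mu_x = mu_y = 0): x = 5*mu/2, y = 1*mu/2
Substitute: 5*(5*mu/2) + 1*(1*mu/2) = 9
  mu*26/2 = 9 => mu = 9/13
x* = 45/26 > 0, y* = 9/26 > 0, consistent with mu_x = mu_y = 0.
f is convex and the constraints are linear, so this KKT point is the global minimum.
f* = 81/26
Active constraints: 5x + y >= 9 (holds with equality, mu = 9/13 > 0); x >= 0 and y >= 0 are inactive (mu_x = mu_y = 0).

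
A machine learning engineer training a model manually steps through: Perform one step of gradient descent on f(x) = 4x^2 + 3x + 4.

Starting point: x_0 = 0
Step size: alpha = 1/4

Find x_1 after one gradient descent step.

f(x) = 4x^2 + 3x + 4
f'(x) = 8x + 3
f'(0) = 8*0 + (3) = 3
x_1 = x_0 - alpha * f'(x_0) = 0 - 1/4 * 3 = -3/4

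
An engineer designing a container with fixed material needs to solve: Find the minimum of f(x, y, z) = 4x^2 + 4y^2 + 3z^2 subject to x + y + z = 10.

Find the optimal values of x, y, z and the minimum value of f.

Using Lagrange multipliers on f = 4x^2 + 4y^2 + 3z^2 with constraint x + y + z = 10:
Conditions: 2*4*x = lambda, 2*4*y = lambda, 2*3*z = lambda
So x = lambda/8, y = lambda/8, z = lambda/6
Substituting into constraint: lambda * (5/12) = 10
lambda = 24
x = 3, y = 3, z = 4
Minimum value = 120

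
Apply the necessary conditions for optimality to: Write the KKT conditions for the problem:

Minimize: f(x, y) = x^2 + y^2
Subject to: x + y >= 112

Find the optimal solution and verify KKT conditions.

KKT conditions for min x^2 + y^2 s.t. x + y >= 112:
Stationarity: 2x = mu, 2y = mu
So x = y = mu/2.
Complementary slackness: mu*(x + y - 112) = 0
Primal feasibility: x + y >= 112; dual feasibility: mu >= 0
If mu = 0 then x = y = 0, but 0 + 0 < 112 is infeasible, so the constraint is active.
Constraint active: x + y = 2*(mu/2) = 112 => mu = 112
x = y = 56, f = 6272
Verify: stationarity 2*56 = 112 = mu; primal 56 + 56 = 112 >= 112; dual mu = 112 >= 0; complementary slackness 112*(112 - 112) = 0. All KKT conditions hold.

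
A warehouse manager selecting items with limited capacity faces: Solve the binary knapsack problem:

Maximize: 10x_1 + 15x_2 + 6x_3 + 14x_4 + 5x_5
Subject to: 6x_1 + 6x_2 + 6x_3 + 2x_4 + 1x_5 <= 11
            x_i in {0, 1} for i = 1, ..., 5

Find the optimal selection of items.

Items: item 1 (v=10, w=6), item 2 (v=15, w=6), item 3 (v=6, w=6), item 4 (v=14, w=2), item 5 (v=5, w=1)
Capacity: 11
Checking all 32 subsets (w = total weight, v = total value):
  {}: w = 0, v = 0
  {1}: w = 6, v = 10
  {2}: w = 6, v = 15
  {3}: w = 6, v = 6
  {4}: w = 2, v = 14
  {5}: w = 1, v = 5
  {1, 2}: w = 12 > 11, infeasible
  {1, 3}: w = 12 > 11, infeasible
  {1, 4}: w = 8, v = 24
  {1, 5}: w = 7, v = 15
  {2, 3}: w = 12 > 11, infeasible
  {2, 4}: w = 8, v = 29
  {2, 5}: w = 7, v = 20
  {3, 4}: w = 8, v = 20
  {3, 5}: w = 7, v = 11
  {4, 5}: w = 3, v = 19
  {1, 2, 3}: w = 18 > 11, infeasible
  {1, 2, 4}: w = 14 > 11, infeasible
  {1, 2, 5}: w = 13 > 11, infeasible
  {1, 3, 4}: w = 14 > 11, infeasible
  {1, 3, 5}: w = 13 > 11, infeasible
  {1, 4, 5}: w = 9, v = 29
  {2, 3, 4}: w = 14 > 11, infeasible
  {2, 3, 5}: w = 13 > 11, infeasible
  {2, 4, 5}: w = 9, v = 34
  {3, 4, 5}: w = 9, v = 25
  {1, 2, 3, 4}: w = 20 > 11, infeasible
  {1, 2, 3, 5}: w = 19 > 11, infeasible
  {1, 2, 4, 5}: w = 15 > 11, infeasible
  {1, 3, 4, 5}: w = 15 > 11, infeasible
  {2, 3, 4, 5}: w = 15 > 11, infeasible
  {1, 2, 3, 4, 5}: w = 21 > 11, infeasible
Best feasible subset: items [2, 4, 5]
Total weight: 9 <= 11, total value: 34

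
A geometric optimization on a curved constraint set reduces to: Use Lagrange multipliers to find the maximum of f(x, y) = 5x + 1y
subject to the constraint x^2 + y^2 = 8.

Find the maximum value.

Set up Lagrange conditions: grad f = lambda * grad g
  5 = 2*lambda*x
  1 = 2*lambda*y
From these: x/y = 5/1, so x = 5t, y = 1t for some t.
Substitute into constraint: (5t)^2 + (1t)^2 = 8
  t^2 * 26 = 8
  t = sqrt(8/26)
Maximum = 5*x + 1*y = (5^2 + 1^2)*t = 26 * sqrt(8/26) = sqrt(208)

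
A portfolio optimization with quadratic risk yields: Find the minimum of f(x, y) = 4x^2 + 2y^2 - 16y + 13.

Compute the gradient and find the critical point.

f(x,y) = 4x^2 + 2y^2 - 16y + 13
df/dx = 8x + (0) = 0  =>  x = 0
df/dy = 4y + (-16) = 0  =>  y = 4
f(0, 4) = 4*(0)^2 + 2*(4)^2 + -16*(4) + 13 = -19
Hessian is diagonal with entries 8, 4 > 0, so this is a minimum.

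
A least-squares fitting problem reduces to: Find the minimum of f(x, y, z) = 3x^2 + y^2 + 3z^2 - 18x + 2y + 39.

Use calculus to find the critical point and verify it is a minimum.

f(x,y,z) = 3x^2 + y^2 + 3z^2 - 18x + 2y + 39
df/dx = 6x + (-18) = 0 => x = 3
df/dy = 2y + (2) = 0 => y = -1
df/dz = 6z + (0) = 0 => z = 0
f(3,-1,0) = 3*(3)^2 + 1*(-1)^2 + 3*(0)^2 + -18*(3) + 2*(-1) + 39 = 11
Hessian is diagonal with entries 6, 2, 6 > 0, confirmed minimum.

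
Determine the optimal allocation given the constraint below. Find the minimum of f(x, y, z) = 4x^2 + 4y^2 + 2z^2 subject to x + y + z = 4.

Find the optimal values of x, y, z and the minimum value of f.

Using Lagrange multipliers on f = 4x^2 + 4y^2 + 2z^2 with constraint x + y + z = 4:
Conditions: 2*4*x = lambda, 2*4*y = lambda, 2*2*z = lambda
So x = lambda/8, y = lambda/8, z = lambda/4
Substituting into constraint: lambda * (1/2) = 4
lambda = 8
x = 1, y = 1, z = 2
Minimum value = 16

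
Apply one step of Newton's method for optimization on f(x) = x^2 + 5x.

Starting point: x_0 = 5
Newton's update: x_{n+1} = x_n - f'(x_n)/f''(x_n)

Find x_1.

f(x) = x^2 + 5x
f'(x) = 2x + (5), f''(x) = 2
Newton step: x_1 = x_0 - f'(x_0)/f''(x_0)
f'(5) = 15
x_1 = 5 - 15/2 = -5/2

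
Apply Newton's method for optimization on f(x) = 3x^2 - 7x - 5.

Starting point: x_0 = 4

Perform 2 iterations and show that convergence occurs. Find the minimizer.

f(x) = 3x^2 - 7x - 5, f'(x) = 6x + (-7), f''(x) = 6
Step 1: f'(4) = 17, x_1 = 4 - 17/6 = 7/6
Step 2: f'(7/6) = 0, x_2 = 7/6 (converged)
Newton's method converges in 1 step for quadratics.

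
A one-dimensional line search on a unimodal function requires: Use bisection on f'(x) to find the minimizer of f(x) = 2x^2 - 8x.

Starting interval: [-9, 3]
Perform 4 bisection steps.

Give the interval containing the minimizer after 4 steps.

Finding critical point of f(x) = 2x^2 - 8x using bisection on f'(x) = 4x + -8.
f'(x) = 0 when x = 2.
Starting interval: [-9, 3]
Step 1: mid = -3, f'(mid) = -20, new interval = [-3, 3]
Step 2: mid = 0, f'(mid) = -8, new interval = [0, 3]
Step 3: mid = 3/2, f'(mid) = -2, new interval = [3/2, 3]
Step 4: mid = 9/4, f'(mid) = 1, new interval = [3/2, 9/4]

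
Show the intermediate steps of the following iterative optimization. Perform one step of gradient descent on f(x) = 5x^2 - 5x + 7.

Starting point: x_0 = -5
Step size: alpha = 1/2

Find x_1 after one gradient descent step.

f(x) = 5x^2 - 5x + 7
f'(x) = 10x - 5
f'(-5) = 10*-5 + (-5) = -55
x_1 = x_0 - alpha * f'(x_0) = -5 - 1/2 * -55 = 45/2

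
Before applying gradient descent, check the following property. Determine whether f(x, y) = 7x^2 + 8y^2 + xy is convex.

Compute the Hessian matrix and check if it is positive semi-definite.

f(x,y) = 7x^2 + 8y^2 + xy
Hessian H = [[14, 1], [1, 16]]
trace(H) = 30, det(H) = 223
Eigenvalues: (30 +/- sqrt(8)) / 2 = 16.41, 13.59
Since both eigenvalues > 0, f is convex.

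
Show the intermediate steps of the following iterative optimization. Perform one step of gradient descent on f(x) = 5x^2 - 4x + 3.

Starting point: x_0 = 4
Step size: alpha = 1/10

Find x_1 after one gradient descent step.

f(x) = 5x^2 - 4x + 3
f'(x) = 10x - 4
f'(4) = 10*4 + (-4) = 36
x_1 = x_0 - alpha * f'(x_0) = 4 - 1/10 * 36 = 2/5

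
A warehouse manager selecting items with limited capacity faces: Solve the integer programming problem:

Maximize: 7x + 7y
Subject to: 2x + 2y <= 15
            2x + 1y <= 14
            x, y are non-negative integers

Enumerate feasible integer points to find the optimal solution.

Constraint 1: 2x + 2y <= 15
Constraint 2: 2x + 1y <= 14
Feasible x range (need y >= 0): 0 <= x <= min(15/2, 14/2) => x in {0, ..., 7}.
Enumerate feasible integer points row by row (the coefficient of y is 7 > 0, so for each x the largest feasible y gives the best value):
  x = 0: y <= min((15 - 2*0)/2, (14 - 2*0)/1) => y in {0, ..., 7}; best 7*0 + 7*7 = 49
  x = 1: y <= min((15 - 2*1)/2, (14 - 2*1)/1) => y in {0, ..., 6}; best 7*1 + 7*6 = 49
  x = 2: y <= min((15 - 2*2)/2, (14 - 2*2)/1) => y in {0, ..., 5}; best 7*2 + 7*5 = 49
  x = 3: y <= min((15 - 2*3)/2, (14 - 2*3)/1) => y in {0, ..., 4}; best 7*3 + 7*4 = 49
  x = 4: y <= min((15 - 2*4)/2, (14 - 2*4)/1) => y in {0, ..., 3}; best 7*4 + 7*3 = 49
  x = 5: y <= min((15 - 2*5)/2, (14 - 2*5)/1) => y in {0, ..., 2}; best 7*5 + 7*2 = 49
  x = 6: y <= min((15 - 2*6)/2, (14 - 2*6)/1) => y in {0, ..., 1}; best 7*6 + 7*1 = 49
  x = 7: y <= min((15 - 2*7)/2, (14 - 2*7)/1) => y in {0}; best 7*7 + 7*0 = 49
The maximum 7x + 7y = 49 is achieved at x = 0, y = 7.
(The same value 49 is also attained at (1, 6), (2, 5), (3, 4), (4, 3), (5, 2), (6, 1), (7, 0).)
Check: 2*0 + 2*7 = 14 <= 15 and 2*0 + 1*7 = 7 <= 14.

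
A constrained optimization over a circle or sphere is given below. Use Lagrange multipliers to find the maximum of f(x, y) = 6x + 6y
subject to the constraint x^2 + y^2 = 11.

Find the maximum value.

Set up Lagrange conditions: grad f = lambda * grad g
  6 = 2*lambda*x
  6 = 2*lambda*y
From these: x/y = 6/6, so x = 6t, y = 6t for some t.
Substitute into constraint: (6t)^2 + (6t)^2 = 11
  t^2 * 72 = 11
  t = sqrt(11/72)
Maximum = 6*x + 6*y = (6^2 + 6^2)*t = 72 * sqrt(11/72) = sqrt(792)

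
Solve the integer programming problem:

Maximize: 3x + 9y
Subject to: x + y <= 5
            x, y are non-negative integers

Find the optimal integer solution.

Objective: 3x + 9y, constraint: x + y <= 5
Coefficient of y is 9 > coefficient of x is 3, so allocate the entire budget to y.
Optimal: x = 0, y = 5, value = 45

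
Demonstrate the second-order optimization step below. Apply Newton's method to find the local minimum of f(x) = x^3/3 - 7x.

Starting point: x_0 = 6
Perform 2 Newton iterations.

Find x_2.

f(x) = x^3/3 - 7x
f'(x) = x^2 - 7, f''(x) = 2x
Newton update: x_{n+1} = x_n - (x_n^2 - 7)/(2*x_n)
Step 1: x_0 = 6, f'=29, f''=12, x_1 = 43/12
Step 2: x_1 = 43/12, f'=841/144, f''=43/6, x_2 = 2857/1032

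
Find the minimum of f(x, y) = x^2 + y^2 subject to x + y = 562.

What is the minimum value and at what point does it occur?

Substitute y = 562 - x into f(x,y) = x^2 + y^2:
g(x) = x^2 + (562 - x)^2 = 2x^2 - 1124x + 315844
g'(x) = 4x - 1124 = 0  =>  x = 281
y = 562 - 281 = 281
Minimum value = 281^2 + 281^2 = 157922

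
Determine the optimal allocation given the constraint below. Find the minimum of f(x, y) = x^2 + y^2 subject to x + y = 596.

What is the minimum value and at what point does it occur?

Substitute y = 596 - x into f(x,y) = x^2 + y^2:
g(x) = x^2 + (596 - x)^2 = 2x^2 - 1192x + 355216
g'(x) = 4x - 1192 = 0  =>  x = 298
y = 596 - 298 = 298
Minimum value = 298^2 + 298^2 = 177608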